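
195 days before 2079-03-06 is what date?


Start: 2079-03-06, subtract 195 days
Back 6 days from March 6 reaches February 28, 2079 -> 189 left
February 2079 has 28 days -> back to January 31, 2079 -> 161 left
January 2079 has 31 days -> back to December 31, 2078 -> 130 left
December 2078 has 31 days -> back to November 30, 2078 -> 99 left
November 2078 has 30 days -> back to October 31, 2078 -> 69 left
October 2078 has 31 days -> back to September 30, 2078 -> 38 left
September 2078 has 30 days -> back to August 31, 2078 -> 8 left
August 2078: 31 - 8 = 23 -> lands on August 23

Result: 2078-08-23


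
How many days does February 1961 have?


February 1961 (leap year: no)

28 days


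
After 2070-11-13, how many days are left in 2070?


Day of year: 317 of 365
Remaining = 365 - 317

48 days


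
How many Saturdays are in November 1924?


November 1924 has 30 days
Anchor: Jan 1, 1924. With p = 1924 - 1 = 1923: (p + p//4 - p//100 + p//400) mod 7 = (1923 + 480 - 19 + 4) mod 7 = 2388 mod 7 = 1 -> Tuesday (Mon=0 ... Sun=6)
Days before November (Jan-Oct): 305; November 1 index = (1 + 305) mod 7 = 5 -> Saturday
First Saturday is November 1
Saturdays: 1, 8, 15, 22, 29

5 Saturdays


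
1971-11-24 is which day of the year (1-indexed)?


Date: November 24, 1971
Days in months 1 through 10: 304
Plus 24 days in November

Day of year: 328


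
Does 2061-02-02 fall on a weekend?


Anchor: Jan 1, 2061. With p = 2061 - 1 = 2060: (p + p//4 - p//100 + p//400) mod 7 = (2060 + 515 - 20 + 5) mod 7 = 2560 mod 7 = 5 -> Saturday (Mon=0 ... Sun=6)
Day of year: 33; offset = 32
Weekday index = (5 + 32) mod 7 = 2 -> Wednesday
Weekend days: Saturday, Sunday

No


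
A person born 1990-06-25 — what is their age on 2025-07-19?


Birth: 1990-06-25
Reference: 2025-07-19
Year difference: 2025 - 1990 = 35

35 years old


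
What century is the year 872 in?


Century = (year - 1) // 100 + 1
= (872 - 1) // 100 + 1
= 871 // 100 + 1
= 8 + 1

9th century


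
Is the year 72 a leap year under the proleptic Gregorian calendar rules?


Gregorian leap year rule: divisible by 4, but not by 100, unless also by 400.
72 is divisible by 4 but not 100 -> leap year

Yes


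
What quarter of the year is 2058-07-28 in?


Month: July (month 7)
Q1: Jan-Mar, Q2: Apr-Jun, Q3: Jul-Sep, Q4: Oct-Dec

Q3


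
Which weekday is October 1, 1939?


Target: October 1, 1939
Anchor: Jan 1, 1939. With p = 1939 - 1 = 1938: (p + p//4 - p//100 + p//400) mod 7 = (1938 + 484 - 19 + 4) mod 7 = 2407 mod 7 = 6 -> Sunday (Mon=0 ... Sun=6)
Days before October (Jan-Sep): 273 days
Weekday index = (6 + 273) mod 7 = 6

Sunday


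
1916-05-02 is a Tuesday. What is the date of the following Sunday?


Current: Tuesday
Target: Sunday
Days ahead: 5

Next Sunday: 1916-05-07


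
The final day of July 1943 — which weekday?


July 1943 has 31 days
Anchor: Jan 1, 1943. With p = 1943 - 1 = 1942: (p + p//4 - p//100 + p//400) mod 7 = (1942 + 485 - 19 + 4) mod 7 = 2412 mod 7 = 4 -> Friday (Mon=0 ... Sun=6)
Days before July (Jan-Jun): 181; July 1 index = (4 + 181) mod 7 = 3 -> Thursday
Last day offset: 31 - 1 = 30 days
Weekday index = (3 + 30) mod 7 = 5

Saturday, July 31


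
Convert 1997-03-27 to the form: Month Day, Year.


ISO 1997-03-27 parses as year=1997, month=03, day=27
Month 3 -> March

March 27, 1997


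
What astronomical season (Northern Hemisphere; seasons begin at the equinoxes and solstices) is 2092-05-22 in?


Date: May 22
Astronomical Spring (approx.; exact equinox/solstice day varies by year): March 20 to June 20
May 22 falls within the Spring window

Spring


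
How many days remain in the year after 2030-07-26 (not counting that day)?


Day of year: 207 of 365
Remaining = 365 - 207

158 days


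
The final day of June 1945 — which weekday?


June 1945 has 30 days
Anchor: Jan 1, 1945. With p = 1945 - 1 = 1944: (p + p//4 - p//100 + p//400) mod 7 = (1944 + 486 - 19 + 4) mod 7 = 2415 mod 7 = 0 -> Monday (Mon=0 ... Sun=6)
Days before June (Jan-May): 151; June 1 index = (0 + 151) mod 7 = 4 -> Friday
Last day offset: 30 - 1 = 29 days
Weekday index = (4 + 29) mod 7 = 5

Saturday, June 30


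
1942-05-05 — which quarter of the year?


Month: May (month 5)
Q1: Jan-Mar, Q2: Apr-Jun, Q3: Jul-Sep, Q4: Oct-Dec

Q2


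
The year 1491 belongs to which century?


Century = (year - 1) // 100 + 1
= (1491 - 1) // 100 + 1
= 1490 // 100 + 1
= 14 + 1

15th century


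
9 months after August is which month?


August is month 8
8 + 9 = 17; wrap: 17 - 12 = 5

May


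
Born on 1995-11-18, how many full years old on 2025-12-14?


Birth: 1995-11-18
Reference: 2025-12-14
Year difference: 2025 - 1995 = 30

30 years old


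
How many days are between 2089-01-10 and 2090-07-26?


From 2089-01-10 to 2090-07-26
2089-01-10: day of year = 10
2090-07-26: days before July = 31 + 28 + 31 + 30 + 31 + 30 = 181 (2090 is not a leap year); day of year = 181 + 26 = 207
Rest of 2089: 365 - 10 = 355
Total = 355 + 207 = 562

562 days


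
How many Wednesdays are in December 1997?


December 1997 has 31 days
Anchor: Jan 1, 1997. With p = 1997 - 1 = 1996: (p + p//4 - p//100 + p//400) mod 7 = (1996 + 499 - 19 + 4) mod 7 = 2480 mod 7 = 2 -> Wednesday (Mon=0 ... Sun=6)
Days before December (Jan-Nov): 334; December 1 index = (2 + 334) mod 7 = 0 -> Monday
First Wednesday is December 3
Wednesdays: 3, 10, 17, 24, 31

5 Wednesdays


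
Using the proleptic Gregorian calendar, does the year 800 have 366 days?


Gregorian leap year rule: divisible by 4, but not by 100, unless also by 400.
800 is divisible by 400 -> leap year

Yes


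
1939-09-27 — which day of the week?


Date: September 27, 1939
Anchor: Jan 1, 1939. With p = 1939 - 1 = 1938: (p + p//4 - p//100 + p//400) mod 7 = (1938 + 484 - 19 + 4) mod 7 = 2407 mod 7 = 6 -> Sunday (Mon=0 ... Sun=6)
Days before September (Jan-Aug): 243; offset = 243 + 27 - 1 = 269
Weekday index = (6 + 269) mod 7 = 2

Day of the week: Wednesday


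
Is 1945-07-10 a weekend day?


Anchor: Jan 1, 1945. With p = 1945 - 1 = 1944: (p + p//4 - p//100 + p//400) mod 7 = (1944 + 486 - 19 + 4) mod 7 = 2415 mod 7 = 0 -> Monday (Mon=0 ... Sun=6)
Day of year: 191; offset = 190
Weekday index = (0 + 190) mod 7 = 1 -> Tuesday
Weekend days: Saturday, Sunday

No


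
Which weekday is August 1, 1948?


Target: August 1, 1948
Anchor: Jan 1, 1948. With p = 1948 - 1 = 1947: (p + p//4 - p//100 + p//400) mod 7 = (1947 + 486 - 19 + 4) mod 7 = 2418 mod 7 = 3 -> Thursday (Mon=0 ... Sun=6)
Days before August (Jan-Jul): 213 days
Weekday index = (3 + 213) mod 7 = 6

Sunday


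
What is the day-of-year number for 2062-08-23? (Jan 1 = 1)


Date: August 23, 2062
Days in months 1 through 7: 212
Plus 23 days in August

Day of year: 235


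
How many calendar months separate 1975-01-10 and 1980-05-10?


From January 1975 to May 1980
5 years * 12 = 60 months, plus 4 months = 64

64 months


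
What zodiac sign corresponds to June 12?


Date: June 12
Conventional tropical zodiac dates: Gemini from May 21 onward; Cancer starts June 21
June 12 falls within the Gemini range

Gemini


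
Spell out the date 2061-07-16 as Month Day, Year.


ISO 2061-07-16 parses as year=2061, month=07, day=16
Month 7 -> July

July 16, 2061


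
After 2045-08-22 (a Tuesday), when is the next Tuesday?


Current: Tuesday
Target: Tuesday
Days ahead: 7

Next Tuesday: 2045-08-29


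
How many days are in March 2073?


March 2073

31 days


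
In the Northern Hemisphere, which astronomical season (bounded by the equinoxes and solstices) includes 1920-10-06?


Date: October 6
Astronomical Autumn (approx.; exact equinox/solstice day varies by year): September 22 to December 20
October 6 falls within the Autumn window

Autumn


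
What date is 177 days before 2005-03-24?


Start: 2005-03-24, subtract 177 days
Back 24 days from March 24 reaches February 28, 2005 -> 153 left
February 2005 has 28 days -> back to January 31, 2005 -> 125 left
January 2005 has 31 days -> back to December 31, 2004 -> 94 left
December 2004 has 31 days -> back to November 30, 2004 -> 63 left
November 2004 has 30 days -> back to October 31, 2004 -> 33 left
October 2004 has 31 days -> back to September 30, 2004 -> 2 left
September 2004: 30 - 2 = 28 -> lands on September 28

Result: 2004-09-28


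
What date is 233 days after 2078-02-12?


Start: 2078-02-12, add 233 days
February 2078 has 28 days: 28 - 12 = 16 days to February 28 -> 217 left
March 2078 has 31 days -> 186 left
April 2078 has 30 days -> 156 left
May 2078 has 31 days -> 125 left
June 2078 has 30 days -> 95 left
July 2078 has 31 days -> 64 left
August 2078 has 31 days -> 33 left
September 2078 has 30 days -> 3 left
October 2078: 3 <= 31 -> lands on October 3

Result: 2078-10-03


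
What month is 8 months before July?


July is month 7
7 - 8 = -1; wrap: -1 + 12 = 11

November


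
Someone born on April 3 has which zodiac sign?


Date: April 3
Conventional tropical zodiac dates: Aries from March 21 onward; Taurus starts April 20
April 3 falls within the Aries range

Aries


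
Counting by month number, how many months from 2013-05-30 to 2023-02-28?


From May 2013 to February 2023
10 years * 12 = 120 months, minus 3 months = 117

117 months


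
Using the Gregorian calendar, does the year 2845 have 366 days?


Gregorian leap year rule: divisible by 4, but not by 100, unless also by 400.
2845 is not divisible by 4 -> not a leap year

No


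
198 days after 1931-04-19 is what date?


Start: 1931-04-19, add 198 days
April 1931 has 30 days: 30 - 19 = 11 days to April 30 -> 187 left
May 1931 has 31 days -> 156 left
June 1931 has 30 days -> 126 left
July 1931 has 31 days -> 95 left
August 1931 has 31 days -> 64 left
September 1931 has 30 days -> 34 left
October 1931 has 31 days -> 3 left
November 1931: 3 <= 30 -> lands on November 3

Result: 1931-11-03


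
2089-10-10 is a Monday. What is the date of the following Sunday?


Current: Monday
Target: Sunday
Days ahead: 6

Next Sunday: 2089-10-16


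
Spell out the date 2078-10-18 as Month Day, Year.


ISO 2078-10-18 parses as year=2078, month=10, day=18
Month 10 -> October

October 18, 2078


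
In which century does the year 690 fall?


Century = (year - 1) // 100 + 1
= (690 - 1) // 100 + 1
= 689 // 100 + 1
= 6 + 1

7th century


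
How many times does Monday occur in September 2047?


September 2047 has 30 days
Anchor: Jan 1, 2047. With p = 2047 - 1 = 2046: (p + p//4 - p//100 + p//400) mod 7 = (2046 + 511 - 20 + 5) mod 7 = 2542 mod 7 = 1 -> Tuesday (Mon=0 ... Sun=6)
Days before September (Jan-Aug): 243; September 1 index = (1 + 243) mod 7 = 6 -> Sunday
First Monday is September 2
Mondays: 2, 9, 16, 23, 30

5 Mondays


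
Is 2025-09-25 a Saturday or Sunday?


Anchor: Jan 1, 2025. With p = 2025 - 1 = 2024: (p + p//4 - p//100 + p//400) mod 7 = (2024 + 506 - 20 + 5) mod 7 = 2515 mod 7 = 2 -> Wednesday (Mon=0 ... Sun=6)
Day of year: 268; offset = 267
Weekday index = (2 + 267) mod 7 = 3 -> Thursday
Weekend days: Saturday, Sunday

No


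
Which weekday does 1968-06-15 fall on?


Date: June 15, 1968
Anchor: Jan 1, 1968. With p = 1968 - 1 = 1967: (p + p//4 - p//100 + p//400) mod 7 = (1967 + 491 - 19 + 4) mod 7 = 2443 mod 7 = 0 -> Monday (Mon=0 ... Sun=6)
Days before June (Jan-May): 152; offset = 152 + 15 - 1 = 166
Weekday index = (0 + 166) mod 7 = 5

Day of the week: Saturday


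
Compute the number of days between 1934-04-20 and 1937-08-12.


From 1934-04-20 to 1937-08-12
1934-04-20: days before April = 31 + 28 + 31 = 90 (1934 is not a leap year); day of year = 90 + 20 = 110
1937-08-12: days before August = 31 + 28 + 31 + 30 + 31 + 30 + 31 = 212 (1937 is not a leap year); day of year = 212 + 12 = 224
Rest of 1934: 365 - 110 = 255
Full years 1935 (365), 1936 (366): 731
Total = 255 + 731 + 224 = 1210

1210 days


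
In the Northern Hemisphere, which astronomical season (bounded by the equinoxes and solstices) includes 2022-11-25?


Date: November 25
Astronomical Autumn (approx.; exact equinox/solstice day varies by year): September 22 to December 20
November 25 falls within the Autumn window

Autumn


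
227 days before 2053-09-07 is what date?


Start: 2053-09-07, subtract 227 days
Back 7 days from September 7 reaches August 31, 2053 -> 220 left
August 2053 has 31 days -> back to July 31, 2053 -> 189 left
July 2053 has 31 days -> back to June 30, 2053 -> 158 left
June 2053 has 30 days -> back to May 31, 2053 -> 128 left
May 2053 has 31 days -> back to April 30, 2053 -> 97 left
April 2053 has 30 days -> back to March 31, 2053 -> 67 left
March 2053 has 31 days -> back to February 28, 2053 -> 36 left
February 2053 has 28 days -> back to January 31, 2053 -> 8 left
January 2053: 31 - 8 = 23 -> lands on January 23

Result: 2053-01-23


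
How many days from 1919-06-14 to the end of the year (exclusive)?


Day of year: 165 of 365
Remaining = 365 - 165

200 days


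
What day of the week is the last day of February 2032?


February 2032 has 29 days
Anchor: Jan 1, 2032. With p = 2032 - 1 = 2031: (p + p//4 - p//100 + p//400) mod 7 = (2031 + 507 - 20 + 5) mod 7 = 2523 mod 7 = 3 -> Thursday (Mon=0 ... Sun=6)
Days before February (Jan): 31; February 1 index = (3 + 31) mod 7 = 6 -> Sunday
Last day offset: 29 - 1 = 28 days
Weekday index = (6 + 28) mod 7 = 6

Sunday, February 29


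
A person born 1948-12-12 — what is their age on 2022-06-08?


Birth: 1948-12-12
Reference: 2022-06-08
Year difference: 2022 - 1948 = 74
Birthday not yet reached in 2022, subtract 1

73 years old


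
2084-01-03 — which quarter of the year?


Month: January (month 1)
Q1: Jan-Mar, Q2: Apr-Jun, Q3: Jul-Sep, Q4: Oct-Dec

Q1


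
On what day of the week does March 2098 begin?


Target: March 1, 2098
Anchor: Jan 1, 2098. With p = 2098 - 1 = 2097: (p + p//4 - p//100 + p//400) mod 7 = (2097 + 524 - 20 + 5) mod 7 = 2606 mod 7 = 2 -> Wednesday (Mon=0 ... Sun=6)
Days before March (Jan-Feb): 59 days
Weekday index = (2 + 59) mod 7 = 5

Saturday


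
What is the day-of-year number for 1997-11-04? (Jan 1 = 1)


Date: November 4, 1997
Days in months 1 through 10: 304
Plus 4 days in November

Day of year: 308


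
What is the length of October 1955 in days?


October 1955

31 days


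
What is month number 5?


Month 5 of 12

May


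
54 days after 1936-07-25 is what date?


Start: 1936-07-25, add 54 days
July 1936 has 31 days: 31 - 25 = 6 days to July 31 -> 48 left
August 1936 has 31 days -> 17 left
September 1936: 17 <= 30 -> lands on September 17

Result: 1936-09-17


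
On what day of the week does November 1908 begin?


Target: November 1, 1908
Anchor: Jan 1, 1908. With p = 1908 - 1 = 1907: (p + p//4 - p//100 + p//400) mod 7 = (1907 + 476 - 19 + 4) mod 7 = 2368 mod 7 = 2 -> Wednesday (Mon=0 ... Sun=6)
Days before November (Jan-Oct): 305 days
Weekday index = (2 + 305) mod 7 = 6

Sunday


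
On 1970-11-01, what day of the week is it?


Date: November 1, 1970
Anchor: Jan 1, 1970. With p = 1970 - 1 = 1969: (p + p//4 - p//100 + p//400) mod 7 = (1969 + 492 - 19 + 4) mod 7 = 2446 mod 7 = 3 -> Thursday (Mon=0 ... Sun=6)
Days before November (Jan-Oct): 304; offset = 304 + 1 - 1 = 304
Weekday index = (3 + 304) mod 7 = 6

Day of the week: Sunday


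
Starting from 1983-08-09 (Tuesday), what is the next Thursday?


Current: Tuesday
Target: Thursday
Days ahead: 2

Next Thursday: 1983-08-11


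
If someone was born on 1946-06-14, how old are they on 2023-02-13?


Birth: 1946-06-14
Reference: 2023-02-13
Year difference: 2023 - 1946 = 77
Birthday not yet reached in 2023, subtract 1

76 years old


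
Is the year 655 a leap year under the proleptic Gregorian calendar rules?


Gregorian leap year rule: divisible by 4, but not by 100, unless also by 400.
655 is not divisible by 4 -> not a leap year

No


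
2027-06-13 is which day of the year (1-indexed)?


Date: June 13, 2027
Days in months 1 through 5: 151
Plus 13 days in June

Day of year: 164


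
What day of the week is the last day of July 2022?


July 2022 has 31 days
Anchor: Jan 1, 2022. With p = 2022 - 1 = 2021: (p + p//4 - p//100 + p//400) mod 7 = (2021 + 505 - 20 + 5) mod 7 = 2511 mod 7 = 5 -> Saturday (Mon=0 ... Sun=6)
Days before July (Jan-Jun): 181; July 1 index = (5 + 181) mod 7 = 4 -> Friday
Last day offset: 31 - 1 = 30 days
Weekday index = (4 + 30) mod 7 = 6

Sunday, July 31


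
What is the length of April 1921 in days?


April 1921

30 days


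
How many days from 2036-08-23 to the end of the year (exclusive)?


Day of year: 236 of 366
Remaining = 366 - 236

130 days


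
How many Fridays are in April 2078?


April 2078 has 30 days
Anchor: Jan 1, 2078. With p = 2078 - 1 = 2077: (p + p//4 - p//100 + p//400) mod 7 = (2077 + 519 - 20 + 5) mod 7 = 2581 mod 7 = 5 -> Saturday (Mon=0 ... Sun=6)
Days before April (Jan-Mar): 90; April 1 index = (5 + 90) mod 7 = 4 -> Friday
First Friday is April 1
Fridays: 1, 8, 15, 22, 29

5 Fridays


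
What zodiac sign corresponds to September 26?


Date: September 26
Conventional tropical zodiac dates: Libra from September 23 onward; Scorpio starts October 23
September 26 falls within the Libra range

Libra


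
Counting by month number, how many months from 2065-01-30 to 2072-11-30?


From January 2065 to November 2072
7 years * 12 = 84 months, plus 10 months = 94

94 months


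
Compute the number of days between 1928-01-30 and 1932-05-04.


From 1928-01-30 to 1932-05-04
1928-01-30: day of year = 30
1932-05-04: days before May = 31 + 29 + 31 + 30 = 121 (1932 is a leap year); day of year = 121 + 4 = 125
Rest of 1928: 366 - 30 = 336
Full years 1929 (365), 1930 (365), 1931 (365): 1095
Total = 336 + 1095 + 125 = 1556

1556 days


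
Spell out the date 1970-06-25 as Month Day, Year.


ISO 1970-06-25 parses as year=1970, month=06, day=25
Month 6 -> June

June 25, 1970


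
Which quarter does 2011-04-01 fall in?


Month: April (month 4)
Q1: Jan-Mar, Q2: Apr-Jun, Q3: Jul-Sep, Q4: Oct-Dec

Q2


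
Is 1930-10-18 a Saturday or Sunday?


Anchor: Jan 1, 1930. With p = 1930 - 1 = 1929: (p + p//4 - p//100 + p//400) mod 7 = (1929 + 482 - 19 + 4) mod 7 = 2396 mod 7 = 2 -> Wednesday (Mon=0 ... Sun=6)
Day of year: 291; offset = 290
Weekday index = (2 + 290) mod 7 = 5 -> Saturday
Weekend days: Saturday, Sunday

Yes


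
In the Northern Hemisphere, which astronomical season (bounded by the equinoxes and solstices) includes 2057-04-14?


Date: April 14
Astronomical Spring (approx.; exact equinox/solstice day varies by year): March 20 to June 20
April 14 falls within the Spring window

Spring


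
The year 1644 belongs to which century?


Century = (year - 1) // 100 + 1
= (1644 - 1) // 100 + 1
= 1643 // 100 + 1
= 16 + 1

17th century


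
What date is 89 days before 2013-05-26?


Start: 2013-05-26, subtract 89 days
Back 26 days from May 26 reaches April 30, 2013 -> 63 left
April 2013 has 30 days -> back to March 31, 2013 -> 33 left
March 2013 has 31 days -> back to February 28, 2013 -> 2 left
February 2013: 28 - 2 = 26 -> lands on February 26

Result: 2013-02-26


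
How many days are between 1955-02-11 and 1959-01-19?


From 1955-02-11 to 1959-01-19
1955-02-11: days before February = 31; day of year = 31 + 11 = 42
1959-01-19: day of year = 19
Rest of 1955: 365 - 42 = 323
Full years 1956 (366), 1957 (365), 1958 (365): 1096
Total = 323 + 1096 + 19 = 1438

1438 days


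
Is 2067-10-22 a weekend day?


Anchor: Jan 1, 2067. With p = 2067 - 1 = 2066: (p + p//4 - p//100 + p//400) mod 7 = (2066 + 516 - 20 + 5) mod 7 = 2567 mod 7 = 5 -> Saturday (Mon=0 ... Sun=6)
Day of year: 295; offset = 294
Weekday index = (5 + 294) mod 7 = 5 -> Saturday
Weekend days: Saturday, Sunday

Yes


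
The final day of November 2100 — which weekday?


November 2100 has 30 days
Anchor: Jan 1, 2100. With p = 2100 - 1 = 2099: (p + p//4 - p//100 + p//400) mod 7 = (2099 + 524 - 20 + 5) mod 7 = 2608 mod 7 = 4 -> Friday (Mon=0 ... Sun=6)
Days before November (Jan-Oct): 304; November 1 index = (4 + 304) mod 7 = 0 -> Monday
Last day offset: 30 - 1 = 29 days
Weekday index = (0 + 29) mod 7 = 1

Tuesday, November 30


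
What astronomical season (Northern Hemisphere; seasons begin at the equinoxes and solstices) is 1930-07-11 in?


Date: July 11
Astronomical Summer (approx.; exact equinox/solstice day varies by year): June 21 to September 21
July 11 falls within the Summer window

Summer


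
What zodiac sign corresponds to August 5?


Date: August 5
Conventional tropical zodiac dates: Leo from July 23 onward; Virgo starts August 23
August 5 falls within the Leo range

Leo


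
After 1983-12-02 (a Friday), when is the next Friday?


Current: Friday
Target: Friday
Days ahead: 7

Next Friday: 1983-12-09


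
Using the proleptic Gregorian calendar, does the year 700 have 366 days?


Gregorian leap year rule: divisible by 4, but not by 100, unless also by 400.
700 is divisible by 100 but not 400 -> not a leap year

No


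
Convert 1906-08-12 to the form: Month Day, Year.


ISO 1906-08-12 parses as year=1906, month=08, day=12
Month 8 -> August

August 12, 1906


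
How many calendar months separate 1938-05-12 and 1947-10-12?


From May 1938 to October 1947
9 years * 12 = 108 months, plus 5 months = 113

113 months


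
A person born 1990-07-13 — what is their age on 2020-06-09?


Birth: 1990-07-13
Reference: 2020-06-09
Year difference: 2020 - 1990 = 30
Birthday not yet reached in 2020, subtract 1

29 years old


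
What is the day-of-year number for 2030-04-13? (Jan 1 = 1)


Date: April 13, 2030
Days in months 1 through 3: 90
Plus 13 days in April

Day of year: 103


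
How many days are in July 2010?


July 2010

31 days


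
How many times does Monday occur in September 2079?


September 2079 has 30 days
Anchor: Jan 1, 2079. With p = 2079 - 1 = 2078: (p + p//4 - p//100 + p//400) mod 7 = (2078 + 519 - 20 + 5) mod 7 = 2582 mod 7 = 6 -> Sunday (Mon=0 ... Sun=6)
Days before September (Jan-Aug): 243; September 1 index = (6 + 243) mod 7 = 4 -> Friday
First Monday is September 4
Mondays: 4, 11, 18, 25

4 Mondays


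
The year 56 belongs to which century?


Century = (year - 1) // 100 + 1
= (56 - 1) // 100 + 1
= 55 // 100 + 1
= 0 + 1

1st century


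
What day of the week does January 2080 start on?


Target: January 1, 2080
Anchor: Jan 1, 2080. With p = 2080 - 1 = 2079: (p + p//4 - p//100 + p//400) mod 7 = (2079 + 519 - 20 + 5) mod 7 = 2583 mod 7 = 0 -> Monday (Mon=0 ... Sun=6)
Offset from anchor: 0 days
Weekday index = (0 + 0) mod 7 = 0

Monday


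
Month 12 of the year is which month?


Month 12 of 12

December


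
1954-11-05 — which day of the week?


Date: November 5, 1954
Anchor: Jan 1, 1954. With p = 1954 - 1 = 1953: (p + p//4 - p//100 + p//400) mod 7 = (1953 + 488 - 19 + 4) mod 7 = 2426 mod 7 = 4 -> Friday (Mon=0 ... Sun=6)
Days before November (Jan-Oct): 304; offset = 304 + 5 - 1 = 308
Weekday index = (4 + 308) mod 7 = 4

Day of the week: Friday


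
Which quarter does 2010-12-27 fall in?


Month: December (month 12)
Q1: Jan-Mar, Q2: Apr-Jun, Q3: Jul-Sep, Q4: Oct-Dec

Q4


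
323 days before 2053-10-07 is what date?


Start: 2053-10-07, subtract 323 days
Back 7 days from October 7 reaches September 30, 2053 -> 316 left
September 2053 has 30 days -> back to August 31, 2053 -> 286 left
August 2053 has 31 days -> back to July 31, 2053 -> 255 left
July 2053 has 31 days -> back to June 30, 2053 -> 224 left
June 2053 has 30 days -> back to May 31, 2053 -> 194 left
May 2053 has 31 days -> back to April 30, 2053 -> 163 left
April 2053 has 30 days -> back to March 31, 2053 -> 133 left
March 2053 has 31 days -> back to February 28, 2053 -> 102 left
February 2053 has 28 days -> back to January 31, 2053 -> 74 left
January 2053 has 31 days -> back to December 31, 2052 -> 43 left
December 2052 has 31 days -> back to November 30, 2052 -> 12 left
November 2052: 30 - 12 = 18 -> lands on November 18

Result: 2052-11-18


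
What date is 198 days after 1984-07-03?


Start: 1984-07-03, add 198 days
July 1984 has 31 days: 31 - 3 = 28 days to July 31 -> 170 left
August 1984 has 31 days -> 139 left
September 1984 has 30 days -> 109 left
October 1984 has 31 days -> 78 left
November 1984 has 30 days -> 48 left
December 1984 has 31 days -> 17 left
January 1985: 17 <= 31 -> lands on January 17

Result: 1985-01-17


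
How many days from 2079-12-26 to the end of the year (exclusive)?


Day of year: 360 of 365
Remaining = 365 - 360

5 days


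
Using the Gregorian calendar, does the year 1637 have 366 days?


Gregorian leap year rule: divisible by 4, but not by 100, unless also by 400.
1637 is not divisible by 4 -> not a leap year

No


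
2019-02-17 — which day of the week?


Date: February 17, 2019
Anchor: Jan 1, 2019. With p = 2019 - 1 = 2018: (p + p//4 - p//100 + p//400) mod 7 = (2018 + 504 - 20 + 5) mod 7 = 2507 mod 7 = 1 -> Tuesday (Mon=0 ... Sun=6)
Days before February (Jan): 31; offset = 31 + 17 - 1 = 47
Weekday index = (1 + 47) mod 7 = 6

Day of the week: Sunday


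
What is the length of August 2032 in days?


August 2032

31 days


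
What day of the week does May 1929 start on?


Target: May 1, 1929
Anchor: Jan 1, 1929. With p = 1929 - 1 = 1928: (p + p//4 - p//100 + p//400) mod 7 = (1928 + 482 - 19 + 4) mod 7 = 2395 mod 7 = 1 -> Tuesday (Mon=0 ... Sun=6)
Days before May (Jan-Apr): 120 days
Weekday index = (1 + 120) mod 7 = 2

Wednesday


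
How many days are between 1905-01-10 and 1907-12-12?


From 1905-01-10 to 1907-12-12
1905-01-10: day of year = 10
1907-12-12: days before December = 31 + 28 + 31 + 30 + 31 + 30 + 31 + 31 + 30 + 31 + 30 = 334 (1907 is not a leap year); day of year = 334 + 12 = 346
Rest of 1905: 365 - 10 = 355
Full years 1906 (365): 365
Total = 355 + 365 + 346 = 1066

1066 days


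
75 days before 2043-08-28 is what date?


Start: 2043-08-28, subtract 75 days
Back 28 days from August 28 reaches July 31, 2043 -> 47 left
July 2043 has 31 days -> back to June 30, 2043 -> 16 left
June 2043: 30 - 16 = 14 -> lands on June 14

Result: 2043-06-14


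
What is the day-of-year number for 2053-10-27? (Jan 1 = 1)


Date: October 27, 2053
Days in months 1 through 9: 273
Plus 27 days in October

Day of year: 300


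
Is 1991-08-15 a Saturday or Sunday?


Anchor: Jan 1, 1991. With p = 1991 - 1 = 1990: (p + p//4 - p//100 + p//400) mod 7 = (1990 + 497 - 19 + 4) mod 7 = 2472 mod 7 = 1 -> Tuesday (Mon=0 ... Sun=6)
Day of year: 227; offset = 226
Weekday index = (1 + 226) mod 7 = 3 -> Thursday
Weekend days: Saturday, Sunday

No


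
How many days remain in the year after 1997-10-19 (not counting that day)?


Day of year: 292 of 365
Remaining = 365 - 292

73 days


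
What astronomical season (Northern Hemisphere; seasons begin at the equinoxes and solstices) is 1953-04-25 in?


Date: April 25
Astronomical Spring (approx.; exact equinox/solstice day varies by year): March 20 to June 20
April 25 falls within the Spring window

Spring


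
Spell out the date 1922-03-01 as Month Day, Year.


ISO 1922-03-01 parses as year=1922, month=03, day=01
Month 3 -> March

March 1, 1922


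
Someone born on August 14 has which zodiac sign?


Date: August 14
Conventional tropical zodiac dates: Leo from July 23 onward; Virgo starts August 23
August 14 falls within the Leo range

Leo


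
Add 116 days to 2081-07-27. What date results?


Start: 2081-07-27, add 116 days
July 2081 has 31 days: 31 - 27 = 4 days to July 31 -> 112 left
August 2081 has 31 days -> 81 left
September 2081 has 30 days -> 51 left
October 2081 has 31 days -> 20 left
November 2081: 20 <= 30 -> lands on November 20

Result: 2081-11-20


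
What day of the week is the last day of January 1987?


January 1987 has 31 days
Anchor: Jan 1, 1987. With p = 1987 - 1 = 1986: (p + p//4 - p//100 + p//400) mod 7 = (1986 + 496 - 19 + 4) mod 7 = 2467 mod 7 = 3 -> Thursday (Mon=0 ... Sun=6)
January 1 is the anchor itself -> Thursday
Last day offset: 31 - 1 = 30 days
Weekday index = (3 + 30) mod 7 = 5

Saturday, January 31


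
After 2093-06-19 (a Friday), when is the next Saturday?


Current: Friday
Target: Saturday
Days ahead: 1

Next Saturday: 2093-06-20


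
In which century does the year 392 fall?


Century = (year - 1) // 100 + 1
= (392 - 1) // 100 + 1
= 391 // 100 + 1
= 3 + 1

4th century


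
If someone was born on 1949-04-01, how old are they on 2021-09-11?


Birth: 1949-04-01
Reference: 2021-09-11
Year difference: 2021 - 1949 = 72

72 years old


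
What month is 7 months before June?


June is month 6
6 - 7 = -1; wrap: -1 + 12 = 11

November


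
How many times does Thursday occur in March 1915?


March 1915 has 31 days
Anchor: Jan 1, 1915. With p = 1915 - 1 = 1914: (p + p//4 - p//100 + p//400) mod 7 = (1914 + 478 - 19 + 4) mod 7 = 2377 mod 7 = 4 -> Friday (Mon=0 ... Sun=6)
Days before March (Jan-Feb): 59; March 1 index = (4 + 59) mod 7 = 0 -> Monday
First Thursday is March 4
Thursdays: 4, 11, 18, 25

4 Thursdays


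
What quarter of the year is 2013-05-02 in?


Month: May (month 5)
Q1: Jan-Mar, Q2: Apr-Jun, Q3: Jul-Sep, Q4: Oct-Dec

Q2


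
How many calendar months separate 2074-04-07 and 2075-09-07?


From April 2074 to September 2075
1 year * 12 = 12 months, plus 5 months = 17

17 months


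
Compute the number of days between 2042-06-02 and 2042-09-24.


From 2042-06-02 to 2042-09-24
2042-06-02: days before June = 31 + 28 + 31 + 30 + 31 = 151 (2042 is not a leap year); day of year = 151 + 2 = 153
2042-09-24: days before September = 31 + 28 + 31 + 30 + 31 + 30 + 31 + 31 = 243 (2042 is not a leap year); day of year = 243 + 24 = 267
Same year: 267 - 153 = 114

114 days


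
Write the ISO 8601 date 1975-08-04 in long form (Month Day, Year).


ISO 1975-08-04 parses as year=1975, month=08, day=04
Month 8 -> August

August 4, 1975


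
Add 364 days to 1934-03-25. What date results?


Start: 1934-03-25, add 364 days
March 1934 has 31 days: 31 - 25 = 6 days to March 31 -> 358 left
April 1934 has 30 days -> 328 left
May 1934 has 31 days -> 297 left
June 1934 has 30 days -> 267 left
July 1934 has 31 days -> 236 left
August 1934 has 31 days -> 205 left
September 1934 has 30 days -> 175 left
October 1934 has 31 days -> 144 left
November 1934 has 30 days -> 114 left
December 1934 has 31 days -> 83 left
January 1935 has 31 days -> 52 left
February 1935 has 28 days -> 24 left
March 1935: 24 <= 31 -> lands on March 24

Result: 1935-03-24


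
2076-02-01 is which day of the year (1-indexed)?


Date: February 1, 2076
Days in months 1 through 1: 31
Plus 1 days in February

Day of year: 32


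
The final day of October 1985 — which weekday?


October 1985 has 31 days
Anchor: Jan 1, 1985. With p = 1985 - 1 = 1984: (p + p//4 - p//100 + p//400) mod 7 = (1984 + 496 - 19 + 4) mod 7 = 2465 mod 7 = 1 -> Tuesday (Mon=0 ... Sun=6)
Days before October (Jan-Sep): 273; October 1 index = (1 + 273) mod 7 = 1 -> Tuesday
Last day offset: 31 - 1 = 30 days
Weekday index = (1 + 30) mod 7 = 3

Thursday, October 31


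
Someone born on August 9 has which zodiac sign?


Date: August 9
Conventional tropical zodiac dates: Leo from July 23 onward; Virgo starts August 23
August 9 falls within the Leo range

Leo


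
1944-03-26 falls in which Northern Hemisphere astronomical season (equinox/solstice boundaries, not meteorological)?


Date: March 26
Astronomical Spring (approx.; exact equinox/solstice day varies by year): March 20 to June 20
March 26 falls within the Spring window

Spring


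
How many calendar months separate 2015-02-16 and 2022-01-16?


From February 2015 to January 2022
7 years * 12 = 84 months, minus 1 month = 83

83 months


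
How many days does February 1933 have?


February 1933 (leap year: no)

28 days


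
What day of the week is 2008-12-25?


Date: December 25, 2008
Anchor: Jan 1, 2008. With p = 2008 - 1 = 2007: (p + p//4 - p//100 + p//400) mod 7 = (2007 + 501 - 20 + 5) mod 7 = 2493 mod 7 = 1 -> Tuesday (Mon=0 ... Sun=6)
Days before December (Jan-Nov): 335; offset = 335 + 25 - 1 = 359
Weekday index = (1 + 359) mod 7 = 3

Day of the week: Thursday


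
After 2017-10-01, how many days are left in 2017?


Day of year: 274 of 365
Remaining = 365 - 274

91 days


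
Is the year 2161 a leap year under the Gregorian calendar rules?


Gregorian leap year rule: divisible by 4, but not by 100, unless also by 400.
2161 is not divisible by 4 -> not a leap year

No


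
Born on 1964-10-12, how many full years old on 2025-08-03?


Birth: 1964-10-12
Reference: 2025-08-03
Year difference: 2025 - 1964 = 61
Birthday not yet reached in 2025, subtract 1

60 years old


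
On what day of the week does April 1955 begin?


Target: April 1, 1955
Anchor: Jan 1, 1955. With p = 1955 - 1 = 1954: (p + p//4 - p//100 + p//400) mod 7 = (1954 + 488 - 19 + 4) mod 7 = 2427 mod 7 = 5 -> Saturday (Mon=0 ... Sun=6)
Days before April (Jan-Mar): 90 days
Weekday index = (5 + 90) mod 7 = 4

Friday


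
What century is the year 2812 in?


Century = (year - 1) // 100 + 1
= (2812 - 1) // 100 + 1
= 2811 // 100 + 1
= 28 + 1

29th century


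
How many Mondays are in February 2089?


February 2089 has 28 days
Anchor: Jan 1, 2089. With p = 2089 - 1 = 2088: (p + p//4 - p//100 + p//400) mod 7 = (2088 + 522 - 20 + 5) mod 7 = 2595 mod 7 = 5 -> Saturday (Mon=0 ... Sun=6)
Days before February (Jan): 31; February 1 index = (5 + 31) mod 7 = 1 -> Tuesday
First Monday is February 7
Mondays: 7, 14, 21, 28

4 Mondays


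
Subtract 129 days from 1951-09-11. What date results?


Start: 1951-09-11, subtract 129 days
Back 11 days from September 11 reaches August 31, 1951 -> 118 left
August 1951 has 31 days -> back to July 31, 1951 -> 87 left
July 1951 has 31 days -> back to June 30, 1951 -> 56 left
June 1951 has 30 days -> back to May 31, 1951 -> 26 left
May 1951: 31 - 26 = 5 -> lands on May 5

Result: 1951-05-05


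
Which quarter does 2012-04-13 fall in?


Month: April (month 4)
Q1: Jan-Mar, Q2: Apr-Jun, Q3: Jul-Sep, Q4: Oct-Dec

Q2


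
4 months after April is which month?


April is month 4
4 + 4 = 8

August


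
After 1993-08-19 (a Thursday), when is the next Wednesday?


Current: Thursday
Target: Wednesday
Days ahead: 6

Next Wednesday: 1993-08-25


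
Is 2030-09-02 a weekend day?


Anchor: Jan 1, 2030. With p = 2030 - 1 = 2029: (p + p//4 - p//100 + p//400) mod 7 = (2029 + 507 - 20 + 5) mod 7 = 2521 mod 7 = 1 -> Tuesday (Mon=0 ... Sun=6)
Day of year: 245; offset = 244
Weekday index = (1 + 244) mod 7 = 0 -> Monday
Weekend days: Saturday, Sunday

No


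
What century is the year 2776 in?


Century = (year - 1) // 100 + 1
= (2776 - 1) // 100 + 1
= 2775 // 100 + 1
= 27 + 1

28th century


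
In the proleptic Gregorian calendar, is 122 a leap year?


Gregorian leap year rule: divisible by 4, but not by 100, unless also by 400.
122 is not divisible by 4 -> not a leap year

No


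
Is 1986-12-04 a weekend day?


Anchor: Jan 1, 1986. With p = 1986 - 1 = 1985: (p + p//4 - p//100 + p//400) mod 7 = (1985 + 496 - 19 + 4) mod 7 = 2466 mod 7 = 2 -> Wednesday (Mon=0 ... Sun=6)
Day of year: 338; offset = 337
Weekday index = (2 + 337) mod 7 = 3 -> Thursday
Weekend days: Saturday, Sunday

No


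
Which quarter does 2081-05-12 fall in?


Month: May (month 5)
Q1: Jan-Mar, Q2: Apr-Jun, Q3: Jul-Sep, Q4: Oct-Dec

Q2


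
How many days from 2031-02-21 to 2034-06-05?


From 2031-02-21 to 2034-06-05
2031-02-21: days before February = 31; day of year = 31 + 21 = 52
2034-06-05: days before June = 31 + 28 + 31 + 30 + 31 = 151 (2034 is not a leap year); day of year = 151 + 5 = 156
Rest of 2031: 365 - 52 = 313
Full years 2032 (366), 2033 (365): 731
Total = 313 + 731 + 156 = 1200

1200 days


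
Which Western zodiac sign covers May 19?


Date: May 19
Conventional tropical zodiac dates: Taurus from April 20 onward; Gemini starts May 21
May 19 falls within the Taurus range

Taurus


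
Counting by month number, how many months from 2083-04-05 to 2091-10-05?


From April 2083 to October 2091
8 years * 12 = 96 months, plus 6 months = 102

102 months


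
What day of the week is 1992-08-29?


Date: August 29, 1992
Anchor: Jan 1, 1992. With p = 1992 - 1 = 1991: (p + p//4 - p//100 + p//400) mod 7 = (1991 + 497 - 19 + 4) mod 7 = 2473 mod 7 = 2 -> Wednesday (Mon=0 ... Sun=6)
Days before August (Jan-Jul): 213; offset = 213 + 29 - 1 = 241
Weekday index = (2 + 241) mod 7 = 5

Day of the week: Saturday


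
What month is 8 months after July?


July is month 7
7 + 8 = 15; wrap: 15 - 12 = 3

March


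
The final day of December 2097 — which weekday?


December 2097 has 31 days
Anchor: Jan 1, 2097. With p = 2097 - 1 = 2096: (p + p//4 - p//100 + p//400) mod 7 = (2096 + 524 - 20 + 5) mod 7 = 2605 mod 7 = 1 -> Tuesday (Mon=0 ... Sun=6)
Days before December (Jan-Nov): 334; December 1 index = (1 + 334) mod 7 = 6 -> Sunday
Last day offset: 31 - 1 = 30 days
Weekday index = (6 + 30) mod 7 = 1

Tuesday, December 31


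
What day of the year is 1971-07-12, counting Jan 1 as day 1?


Date: July 12, 1971
Days in months 1 through 6: 181
Plus 12 days in July

Day of year: 193


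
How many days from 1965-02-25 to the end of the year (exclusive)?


Day of year: 56 of 365
Remaining = 365 - 56

309 days


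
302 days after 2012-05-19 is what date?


Start: 2012-05-19, add 302 days
May 2012 has 31 days: 31 - 19 = 12 days to May 31 -> 290 left
June 2012 has 30 days -> 260 left
July 2012 has 31 days -> 229 left
August 2012 has 31 days -> 198 left
September 2012 has 30 days -> 168 left
October 2012 has 31 days -> 137 left
November 2012 has 30 days -> 107 left
December 2012 has 31 days -> 76 left
January 2013 has 31 days -> 45 left
February 2013 has 28 days -> 17 left
March 2013: 17 <= 31 -> lands on March 17

Result: 2013-03-17


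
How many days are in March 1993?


March 1993

31 days


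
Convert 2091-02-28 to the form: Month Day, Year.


ISO 2091-02-28 parses as year=2091, month=02, day=28
Month 2 -> February

February 28, 2091


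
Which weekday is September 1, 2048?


Target: September 1, 2048
Anchor: Jan 1, 2048. With p = 2048 - 1 = 2047: (p + p//4 - p//100 + p//400) mod 7 = (2047 + 511 - 20 + 5) mod 7 = 2543 mod 7 = 2 -> Wednesday (Mon=0 ... Sun=6)
Days before September (Jan-Aug): 244 days
Weekday index = (2 + 244) mod 7 = 1

Tuesday


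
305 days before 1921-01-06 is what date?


Start: 1921-01-06, subtract 305 days
Back 6 days from January 6 reaches December 31, 1920 -> 299 left
December 1920 has 31 days -> back to November 30, 1920 -> 268 left
November 1920 has 30 days -> back to October 31, 1920 -> 238 left
October 1920 has 31 days -> back to September 30, 1920 -> 207 left
September 1920 has 30 days -> back to August 31, 1920 -> 177 left
August 1920 has 31 days -> back to July 31, 1920 -> 146 left
July 1920 has 31 days -> back to June 30, 1920 -> 115 left
June 1920 has 30 days -> back to May 31, 1920 -> 85 left
May 1920 has 31 days -> back to April 30, 1920 -> 54 left
April 1920 has 30 days -> back to March 31, 1920 -> 24 left
March 1920: 31 - 24 = 7 -> lands on March 7

Result: 1920-03-07


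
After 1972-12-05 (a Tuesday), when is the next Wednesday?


Current: Tuesday
Target: Wednesday
Days ahead: 1

Next Wednesday: 1972-12-06


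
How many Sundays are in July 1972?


July 1972 has 31 days
Anchor: Jan 1, 1972. With p = 1972 - 1 = 1971: (p + p//4 - p//100 + p//400) mod 7 = (1971 + 492 - 19 + 4) mod 7 = 2448 mod 7 = 5 -> Saturday (Mon=0 ... Sun=6)
Days before July (Jan-Jun): 182; July 1 index = (5 + 182) mod 7 = 5 -> Saturday
First Sunday is July 2
Sundays: 2, 9, 16, 23, 30

5 Sundays
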